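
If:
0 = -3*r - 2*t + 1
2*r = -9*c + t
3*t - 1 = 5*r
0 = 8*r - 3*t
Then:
No Solution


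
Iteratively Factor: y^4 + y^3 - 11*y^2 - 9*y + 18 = (y + 3)*(y^3 - 2*y^2 - 5*y + 6) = (y + 2)*(y + 3)*(y^2 - 4*y + 3) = (y - 1)*(y + 2)*(y + 3)*(y - 3)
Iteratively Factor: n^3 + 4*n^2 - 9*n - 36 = (n + 3)*(n^2 + n - 12) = (n + 3)*(n + 4)*(n - 3)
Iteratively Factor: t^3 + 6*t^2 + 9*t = (t + 3)*(t^2 + 3*t) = t*(t + 3)*(t + 3)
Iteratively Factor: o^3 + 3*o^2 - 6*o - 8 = (o + 4)*(o^2 - o - 2) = (o - 2)*(o + 4)*(o + 1)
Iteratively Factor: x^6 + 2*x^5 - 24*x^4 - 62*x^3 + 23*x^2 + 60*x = (x + 3)*(x^5 - x^4 - 21*x^3 + x^2 + 20*x) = (x - 5)*(x + 3)*(x^4 + 4*x^3 - x^2 - 4*x) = x*(x - 5)*(x + 3)*(x^3 + 4*x^2 - x - 4) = x*(x - 5)*(x + 3)*(x + 4)*(x^2 - 1) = x*(x - 5)*(x + 1)*(x + 3)*(x + 4)*(x - 1)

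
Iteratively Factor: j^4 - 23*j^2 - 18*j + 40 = (j + 4)*(j^3 - 4*j^2 - 7*j + 10) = (j + 2)*(j + 4)*(j^2 - 6*j + 5) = (j - 1)*(j + 2)*(j + 4)*(j - 5)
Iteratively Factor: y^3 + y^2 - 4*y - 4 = (y + 2)*(y^2 - y - 2) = (y - 2)*(y + 2)*(y + 1)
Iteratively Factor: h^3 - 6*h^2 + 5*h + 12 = (h + 1)*(h^2 - 7*h + 12) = (h - 3)*(h + 1)*(h - 4)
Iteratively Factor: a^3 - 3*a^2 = (a)*(a^2 - 3*a) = a*(a - 3)*(a)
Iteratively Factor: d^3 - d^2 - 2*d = (d)*(d^2 - d - 2) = d*(d - 2)*(d + 1)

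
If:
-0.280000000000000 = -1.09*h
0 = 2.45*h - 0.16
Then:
No Solution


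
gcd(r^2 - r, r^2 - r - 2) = 1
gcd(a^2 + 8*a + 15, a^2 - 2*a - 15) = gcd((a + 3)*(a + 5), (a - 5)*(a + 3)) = a + 3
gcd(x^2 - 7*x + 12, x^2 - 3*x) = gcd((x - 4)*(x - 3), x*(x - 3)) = x - 3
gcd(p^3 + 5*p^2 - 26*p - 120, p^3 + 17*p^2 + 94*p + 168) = p^2 + 10*p + 24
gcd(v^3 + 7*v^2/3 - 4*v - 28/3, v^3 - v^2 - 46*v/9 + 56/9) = v^2 + v/3 - 14/3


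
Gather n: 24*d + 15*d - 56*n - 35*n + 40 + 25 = 39*d - 91*n + 65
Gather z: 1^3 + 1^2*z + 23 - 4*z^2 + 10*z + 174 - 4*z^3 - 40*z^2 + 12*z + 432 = -4*z^3 - 44*z^2 + 23*z + 630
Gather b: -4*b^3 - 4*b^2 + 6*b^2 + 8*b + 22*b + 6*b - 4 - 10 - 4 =-4*b^3 + 2*b^2 + 36*b - 18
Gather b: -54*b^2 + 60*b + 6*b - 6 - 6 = -54*b^2 + 66*b - 12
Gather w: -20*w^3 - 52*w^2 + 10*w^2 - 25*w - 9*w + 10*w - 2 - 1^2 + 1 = -20*w^3 - 42*w^2 - 24*w - 2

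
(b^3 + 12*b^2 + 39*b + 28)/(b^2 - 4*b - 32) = (b^2 + 8*b + 7)/(b - 8)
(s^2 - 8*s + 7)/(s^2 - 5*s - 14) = (s - 1)/(s + 2)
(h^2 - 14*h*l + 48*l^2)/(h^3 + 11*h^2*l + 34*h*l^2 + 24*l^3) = (h^2 - 14*h*l + 48*l^2)/(h^3 + 11*h^2*l + 34*h*l^2 + 24*l^3)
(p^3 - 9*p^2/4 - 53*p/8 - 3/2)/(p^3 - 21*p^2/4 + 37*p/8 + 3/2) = (2*p + 3)/(2*p - 3)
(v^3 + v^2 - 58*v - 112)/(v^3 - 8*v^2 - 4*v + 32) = (v + 7)/(v - 2)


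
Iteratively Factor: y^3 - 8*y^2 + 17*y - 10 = (y - 1)*(y^2 - 7*y + 10) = (y - 2)*(y - 1)*(y - 5)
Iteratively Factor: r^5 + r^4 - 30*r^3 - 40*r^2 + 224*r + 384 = (r - 4)*(r^4 + 5*r^3 - 10*r^2 - 80*r - 96) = (r - 4)^2*(r^3 + 9*r^2 + 26*r + 24) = (r - 4)^2*(r + 2)*(r^2 + 7*r + 12) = (r - 4)^2*(r + 2)*(r + 3)*(r + 4)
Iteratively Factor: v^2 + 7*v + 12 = (v + 3)*(v + 4)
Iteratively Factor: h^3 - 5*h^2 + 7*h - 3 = (h - 3)*(h^2 - 2*h + 1) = (h - 3)*(h - 1)*(h - 1)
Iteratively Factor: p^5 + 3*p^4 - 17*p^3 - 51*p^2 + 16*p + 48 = (p + 4)*(p^4 - p^3 - 13*p^2 + p + 12) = (p + 1)*(p + 4)*(p^3 - 2*p^2 - 11*p + 12) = (p - 1)*(p + 1)*(p + 4)*(p^2 - p - 12) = (p - 1)*(p + 1)*(p + 3)*(p + 4)*(p - 4)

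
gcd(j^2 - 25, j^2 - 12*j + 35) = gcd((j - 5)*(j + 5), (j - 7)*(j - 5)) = j - 5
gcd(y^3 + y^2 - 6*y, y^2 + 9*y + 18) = y + 3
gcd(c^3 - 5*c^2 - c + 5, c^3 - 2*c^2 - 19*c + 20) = c^2 - 6*c + 5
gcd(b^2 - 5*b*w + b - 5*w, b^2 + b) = b + 1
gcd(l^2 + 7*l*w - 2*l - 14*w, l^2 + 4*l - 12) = l - 2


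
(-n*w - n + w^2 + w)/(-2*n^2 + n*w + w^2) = (w + 1)/(2*n + w)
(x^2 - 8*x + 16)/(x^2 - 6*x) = (x^2 - 8*x + 16)/(x*(x - 6))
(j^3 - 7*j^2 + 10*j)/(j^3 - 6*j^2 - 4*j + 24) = j*(j - 5)/(j^2 - 4*j - 12)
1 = 1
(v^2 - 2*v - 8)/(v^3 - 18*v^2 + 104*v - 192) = (v + 2)/(v^2 - 14*v + 48)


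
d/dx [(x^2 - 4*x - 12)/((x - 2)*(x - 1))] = (x^2 + 28*x - 44)/(x^4 - 6*x^3 + 13*x^2 - 12*x + 4)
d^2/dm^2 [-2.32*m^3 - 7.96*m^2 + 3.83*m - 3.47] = -13.92*m - 15.92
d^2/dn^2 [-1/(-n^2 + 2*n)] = 2*(-n*(n - 2) + 4*(n - 1)^2)/(n^3*(n - 2)^3)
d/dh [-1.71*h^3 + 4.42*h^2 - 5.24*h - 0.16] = -5.13*h^2 + 8.84*h - 5.24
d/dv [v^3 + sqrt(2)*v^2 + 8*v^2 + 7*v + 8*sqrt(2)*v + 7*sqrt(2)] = 3*v^2 + 2*sqrt(2)*v + 16*v + 7 + 8*sqrt(2)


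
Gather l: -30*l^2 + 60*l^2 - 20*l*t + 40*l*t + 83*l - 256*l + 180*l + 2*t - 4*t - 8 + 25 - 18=30*l^2 + l*(20*t + 7) - 2*t - 1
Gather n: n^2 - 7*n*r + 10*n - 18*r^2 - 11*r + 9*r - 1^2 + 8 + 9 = n^2 + n*(10 - 7*r) - 18*r^2 - 2*r + 16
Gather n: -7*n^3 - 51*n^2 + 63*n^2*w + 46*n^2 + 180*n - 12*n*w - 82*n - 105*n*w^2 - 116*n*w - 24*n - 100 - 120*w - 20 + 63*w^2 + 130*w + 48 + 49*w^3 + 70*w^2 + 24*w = -7*n^3 + n^2*(63*w - 5) + n*(-105*w^2 - 128*w + 74) + 49*w^3 + 133*w^2 + 34*w - 72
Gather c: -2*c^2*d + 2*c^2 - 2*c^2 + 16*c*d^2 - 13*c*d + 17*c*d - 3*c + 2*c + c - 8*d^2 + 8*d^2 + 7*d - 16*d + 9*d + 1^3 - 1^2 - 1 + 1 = -2*c^2*d + c*(16*d^2 + 4*d)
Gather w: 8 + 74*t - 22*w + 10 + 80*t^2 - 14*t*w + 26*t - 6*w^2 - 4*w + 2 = 80*t^2 + 100*t - 6*w^2 + w*(-14*t - 26) + 20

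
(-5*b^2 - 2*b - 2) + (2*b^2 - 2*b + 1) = -3*b^2 - 4*b - 1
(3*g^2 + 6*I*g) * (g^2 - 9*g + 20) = 3*g^4 - 27*g^3 + 6*I*g^3 + 60*g^2 - 54*I*g^2 + 120*I*g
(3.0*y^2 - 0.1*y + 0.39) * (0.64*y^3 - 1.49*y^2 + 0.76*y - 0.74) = 1.92*y^5 - 4.534*y^4 + 2.6786*y^3 - 2.8771*y^2 + 0.3704*y - 0.2886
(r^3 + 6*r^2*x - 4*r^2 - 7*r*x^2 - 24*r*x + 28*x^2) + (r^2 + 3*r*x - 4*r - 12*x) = r^3 + 6*r^2*x - 3*r^2 - 7*r*x^2 - 21*r*x - 4*r + 28*x^2 - 12*x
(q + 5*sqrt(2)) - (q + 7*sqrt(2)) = -2*sqrt(2)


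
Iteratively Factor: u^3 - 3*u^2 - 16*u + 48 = (u - 4)*(u^2 + u - 12) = (u - 4)*(u - 3)*(u + 4)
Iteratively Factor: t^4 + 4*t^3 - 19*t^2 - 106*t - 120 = (t + 2)*(t^3 + 2*t^2 - 23*t - 60) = (t + 2)*(t + 3)*(t^2 - t - 20) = (t + 2)*(t + 3)*(t + 4)*(t - 5)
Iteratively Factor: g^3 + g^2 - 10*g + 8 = (g - 1)*(g^2 + 2*g - 8) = (g - 2)*(g - 1)*(g + 4)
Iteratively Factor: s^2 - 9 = (s - 3)*(s + 3)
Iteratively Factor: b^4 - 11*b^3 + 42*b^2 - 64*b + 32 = (b - 4)*(b^3 - 7*b^2 + 14*b - 8) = (b - 4)*(b - 1)*(b^2 - 6*b + 8) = (b - 4)*(b - 2)*(b - 1)*(b - 4)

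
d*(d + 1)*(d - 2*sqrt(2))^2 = d^4 - 4*sqrt(2)*d^3 + d^3 - 4*sqrt(2)*d^2 + 8*d^2 + 8*d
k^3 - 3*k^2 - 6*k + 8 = (k - 4)*(k - 1)*(k + 2)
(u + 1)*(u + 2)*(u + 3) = u^3 + 6*u^2 + 11*u + 6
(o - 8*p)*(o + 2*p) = o^2 - 6*o*p - 16*p^2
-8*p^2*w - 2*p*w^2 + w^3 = w*(-4*p + w)*(2*p + w)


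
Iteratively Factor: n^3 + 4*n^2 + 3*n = (n + 3)*(n^2 + n) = (n + 1)*(n + 3)*(n)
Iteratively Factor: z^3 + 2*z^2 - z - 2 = (z - 1)*(z^2 + 3*z + 2) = (z - 1)*(z + 1)*(z + 2)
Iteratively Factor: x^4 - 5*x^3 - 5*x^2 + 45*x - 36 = (x - 4)*(x^3 - x^2 - 9*x + 9) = (x - 4)*(x - 1)*(x^2 - 9) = (x - 4)*(x - 3)*(x - 1)*(x + 3)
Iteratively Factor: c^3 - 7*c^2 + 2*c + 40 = (c + 2)*(c^2 - 9*c + 20) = (c - 5)*(c + 2)*(c - 4)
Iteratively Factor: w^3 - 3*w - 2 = (w + 1)*(w^2 - w - 2) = (w - 2)*(w + 1)*(w + 1)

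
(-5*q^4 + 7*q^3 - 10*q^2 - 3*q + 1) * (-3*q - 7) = 15*q^5 + 14*q^4 - 19*q^3 + 79*q^2 + 18*q - 7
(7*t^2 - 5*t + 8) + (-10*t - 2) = 7*t^2 - 15*t + 6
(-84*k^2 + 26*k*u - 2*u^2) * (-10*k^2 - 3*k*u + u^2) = 840*k^4 - 8*k^3*u - 142*k^2*u^2 + 32*k*u^3 - 2*u^4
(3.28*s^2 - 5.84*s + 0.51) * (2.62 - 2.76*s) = -9.0528*s^3 + 24.712*s^2 - 16.7084*s + 1.3362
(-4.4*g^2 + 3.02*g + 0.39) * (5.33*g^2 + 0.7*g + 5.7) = -23.452*g^4 + 13.0166*g^3 - 20.8873*g^2 + 17.487*g + 2.223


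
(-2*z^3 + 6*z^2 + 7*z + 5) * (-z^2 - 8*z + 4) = 2*z^5 + 10*z^4 - 63*z^3 - 37*z^2 - 12*z + 20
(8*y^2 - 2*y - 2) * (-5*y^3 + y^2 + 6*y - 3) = -40*y^5 + 18*y^4 + 56*y^3 - 38*y^2 - 6*y + 6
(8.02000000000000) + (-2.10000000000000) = 5.92000000000000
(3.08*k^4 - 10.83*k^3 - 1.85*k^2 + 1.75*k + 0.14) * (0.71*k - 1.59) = 2.1868*k^5 - 12.5865*k^4 + 15.9062*k^3 + 4.184*k^2 - 2.6831*k - 0.2226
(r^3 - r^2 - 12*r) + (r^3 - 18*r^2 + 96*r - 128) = 2*r^3 - 19*r^2 + 84*r - 128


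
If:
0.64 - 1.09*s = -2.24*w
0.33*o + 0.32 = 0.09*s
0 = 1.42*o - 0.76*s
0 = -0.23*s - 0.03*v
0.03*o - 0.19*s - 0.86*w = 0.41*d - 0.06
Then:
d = 6.08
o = -1.98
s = -3.69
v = 28.32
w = -2.08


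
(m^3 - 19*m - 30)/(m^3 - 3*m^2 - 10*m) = (m + 3)/m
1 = 1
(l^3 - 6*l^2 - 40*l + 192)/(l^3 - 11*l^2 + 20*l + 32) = (l + 6)/(l + 1)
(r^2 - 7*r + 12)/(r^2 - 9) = (r - 4)/(r + 3)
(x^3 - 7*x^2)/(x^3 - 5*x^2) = (x - 7)/(x - 5)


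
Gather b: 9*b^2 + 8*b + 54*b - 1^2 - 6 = 9*b^2 + 62*b - 7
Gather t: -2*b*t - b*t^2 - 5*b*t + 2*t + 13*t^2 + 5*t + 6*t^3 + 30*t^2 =6*t^3 + t^2*(43 - b) + t*(7 - 7*b)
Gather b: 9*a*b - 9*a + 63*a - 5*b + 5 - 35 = 54*a + b*(9*a - 5) - 30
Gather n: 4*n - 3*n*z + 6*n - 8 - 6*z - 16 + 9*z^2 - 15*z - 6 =n*(10 - 3*z) + 9*z^2 - 21*z - 30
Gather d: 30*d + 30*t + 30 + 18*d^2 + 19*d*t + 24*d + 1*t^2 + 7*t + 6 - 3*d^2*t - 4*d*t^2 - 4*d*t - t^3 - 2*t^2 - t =d^2*(18 - 3*t) + d*(-4*t^2 + 15*t + 54) - t^3 - t^2 + 36*t + 36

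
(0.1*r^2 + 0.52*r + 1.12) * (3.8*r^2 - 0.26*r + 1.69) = 0.38*r^4 + 1.95*r^3 + 4.2898*r^2 + 0.5876*r + 1.8928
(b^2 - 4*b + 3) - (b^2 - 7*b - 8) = 3*b + 11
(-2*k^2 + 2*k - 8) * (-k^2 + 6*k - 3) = 2*k^4 - 14*k^3 + 26*k^2 - 54*k + 24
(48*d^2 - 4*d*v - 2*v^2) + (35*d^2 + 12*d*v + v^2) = 83*d^2 + 8*d*v - v^2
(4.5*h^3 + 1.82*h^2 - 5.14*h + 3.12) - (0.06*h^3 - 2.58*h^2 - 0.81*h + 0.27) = 4.44*h^3 + 4.4*h^2 - 4.33*h + 2.85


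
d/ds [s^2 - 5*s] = 2*s - 5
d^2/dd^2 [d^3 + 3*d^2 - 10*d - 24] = 6*d + 6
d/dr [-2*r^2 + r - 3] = 1 - 4*r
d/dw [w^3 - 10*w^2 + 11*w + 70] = 3*w^2 - 20*w + 11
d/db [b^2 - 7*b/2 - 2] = 2*b - 7/2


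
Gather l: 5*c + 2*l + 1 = 5*c + 2*l + 1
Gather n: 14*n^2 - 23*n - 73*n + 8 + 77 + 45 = 14*n^2 - 96*n + 130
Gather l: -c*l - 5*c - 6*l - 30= -5*c + l*(-c - 6) - 30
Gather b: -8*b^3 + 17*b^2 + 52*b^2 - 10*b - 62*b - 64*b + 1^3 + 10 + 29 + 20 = -8*b^3 + 69*b^2 - 136*b + 60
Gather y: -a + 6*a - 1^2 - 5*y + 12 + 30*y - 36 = 5*a + 25*y - 25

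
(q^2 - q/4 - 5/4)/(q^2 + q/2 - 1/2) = (4*q - 5)/(2*(2*q - 1))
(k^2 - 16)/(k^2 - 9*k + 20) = (k + 4)/(k - 5)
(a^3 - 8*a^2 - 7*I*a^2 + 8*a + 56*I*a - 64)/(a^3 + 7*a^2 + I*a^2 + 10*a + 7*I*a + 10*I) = (a^2 - 8*a*(1 + I) + 64*I)/(a^2 + 7*a + 10)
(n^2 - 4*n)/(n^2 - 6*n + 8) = n/(n - 2)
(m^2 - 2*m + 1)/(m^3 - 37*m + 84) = (m^2 - 2*m + 1)/(m^3 - 37*m + 84)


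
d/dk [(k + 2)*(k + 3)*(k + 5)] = 3*k^2 + 20*k + 31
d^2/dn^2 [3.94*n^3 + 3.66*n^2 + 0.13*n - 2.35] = 23.64*n + 7.32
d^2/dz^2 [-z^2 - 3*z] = -2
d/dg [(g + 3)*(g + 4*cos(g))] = g - (g + 3)*(4*sin(g) - 1) + 4*cos(g)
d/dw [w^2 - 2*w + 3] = 2*w - 2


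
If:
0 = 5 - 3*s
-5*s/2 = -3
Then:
No Solution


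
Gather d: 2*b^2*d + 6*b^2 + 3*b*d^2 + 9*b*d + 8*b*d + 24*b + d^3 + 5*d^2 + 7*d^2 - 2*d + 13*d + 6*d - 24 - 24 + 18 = 6*b^2 + 24*b + d^3 + d^2*(3*b + 12) + d*(2*b^2 + 17*b + 17) - 30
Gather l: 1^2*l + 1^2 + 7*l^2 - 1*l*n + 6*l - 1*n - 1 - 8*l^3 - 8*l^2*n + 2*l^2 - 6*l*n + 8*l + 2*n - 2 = -8*l^3 + l^2*(9 - 8*n) + l*(15 - 7*n) + n - 2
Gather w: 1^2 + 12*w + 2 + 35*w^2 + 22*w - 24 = 35*w^2 + 34*w - 21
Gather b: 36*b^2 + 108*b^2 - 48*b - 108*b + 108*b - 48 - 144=144*b^2 - 48*b - 192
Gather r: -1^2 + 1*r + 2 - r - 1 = 0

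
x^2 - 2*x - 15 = (x - 5)*(x + 3)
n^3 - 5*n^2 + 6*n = n*(n - 3)*(n - 2)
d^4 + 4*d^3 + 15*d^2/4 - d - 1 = (d - 1/2)*(d + 1/2)*(d + 2)^2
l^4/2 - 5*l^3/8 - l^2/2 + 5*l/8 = l*(l/2 + 1/2)*(l - 5/4)*(l - 1)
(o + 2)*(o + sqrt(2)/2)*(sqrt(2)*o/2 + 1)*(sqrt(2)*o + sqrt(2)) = o^4 + 3*sqrt(2)*o^3/2 + 3*o^3 + 3*o^2 + 9*sqrt(2)*o^2/2 + 3*o + 3*sqrt(2)*o + 2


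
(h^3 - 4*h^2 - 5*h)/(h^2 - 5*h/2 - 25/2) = 2*h*(h + 1)/(2*h + 5)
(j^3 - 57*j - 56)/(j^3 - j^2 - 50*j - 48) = (j + 7)/(j + 6)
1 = 1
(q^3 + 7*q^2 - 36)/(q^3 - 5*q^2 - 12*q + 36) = (q + 6)/(q - 6)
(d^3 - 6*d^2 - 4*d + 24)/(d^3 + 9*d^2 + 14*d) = (d^2 - 8*d + 12)/(d*(d + 7))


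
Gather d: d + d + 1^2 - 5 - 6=2*d - 10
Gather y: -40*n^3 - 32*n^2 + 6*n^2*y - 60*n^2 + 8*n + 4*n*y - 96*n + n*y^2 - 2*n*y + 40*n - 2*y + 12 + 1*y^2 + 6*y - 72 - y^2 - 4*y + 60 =-40*n^3 - 92*n^2 + n*y^2 - 48*n + y*(6*n^2 + 2*n)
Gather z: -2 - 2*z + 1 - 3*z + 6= 5 - 5*z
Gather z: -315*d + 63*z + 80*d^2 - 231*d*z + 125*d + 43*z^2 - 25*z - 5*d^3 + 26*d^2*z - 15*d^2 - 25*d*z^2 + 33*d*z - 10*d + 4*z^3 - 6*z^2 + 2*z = -5*d^3 + 65*d^2 - 200*d + 4*z^3 + z^2*(37 - 25*d) + z*(26*d^2 - 198*d + 40)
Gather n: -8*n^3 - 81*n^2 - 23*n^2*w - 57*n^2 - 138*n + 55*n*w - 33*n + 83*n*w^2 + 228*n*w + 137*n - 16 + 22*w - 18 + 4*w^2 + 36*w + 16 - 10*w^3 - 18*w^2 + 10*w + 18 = -8*n^3 + n^2*(-23*w - 138) + n*(83*w^2 + 283*w - 34) - 10*w^3 - 14*w^2 + 68*w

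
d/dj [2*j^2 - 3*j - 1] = 4*j - 3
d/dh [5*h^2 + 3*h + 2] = 10*h + 3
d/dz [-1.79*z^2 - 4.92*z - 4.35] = -3.58*z - 4.92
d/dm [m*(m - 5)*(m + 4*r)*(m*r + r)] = 2*r*(2*m^3 + 6*m^2*r - 6*m^2 - 16*m*r - 5*m - 10*r)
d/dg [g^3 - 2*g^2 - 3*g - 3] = 3*g^2 - 4*g - 3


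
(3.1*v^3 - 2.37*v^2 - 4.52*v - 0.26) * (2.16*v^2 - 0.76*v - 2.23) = 6.696*v^5 - 7.4752*v^4 - 14.875*v^3 + 8.1587*v^2 + 10.2772*v + 0.5798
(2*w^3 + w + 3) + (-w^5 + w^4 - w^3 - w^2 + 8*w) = -w^5 + w^4 + w^3 - w^2 + 9*w + 3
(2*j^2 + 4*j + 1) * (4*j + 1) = 8*j^3 + 18*j^2 + 8*j + 1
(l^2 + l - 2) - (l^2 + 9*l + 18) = -8*l - 20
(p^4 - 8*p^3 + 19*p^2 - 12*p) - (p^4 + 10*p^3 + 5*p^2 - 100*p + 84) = -18*p^3 + 14*p^2 + 88*p - 84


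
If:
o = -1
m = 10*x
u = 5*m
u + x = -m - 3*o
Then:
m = 30/61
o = -1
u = 150/61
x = 3/61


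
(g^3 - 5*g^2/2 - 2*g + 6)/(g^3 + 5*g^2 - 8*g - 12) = (g^2 - g/2 - 3)/(g^2 + 7*g + 6)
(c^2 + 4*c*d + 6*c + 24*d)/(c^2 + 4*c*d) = (c + 6)/c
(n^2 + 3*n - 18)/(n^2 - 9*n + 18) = (n + 6)/(n - 6)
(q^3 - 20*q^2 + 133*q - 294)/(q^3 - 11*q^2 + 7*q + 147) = (q - 6)/(q + 3)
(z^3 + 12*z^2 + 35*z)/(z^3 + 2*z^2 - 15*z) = (z + 7)/(z - 3)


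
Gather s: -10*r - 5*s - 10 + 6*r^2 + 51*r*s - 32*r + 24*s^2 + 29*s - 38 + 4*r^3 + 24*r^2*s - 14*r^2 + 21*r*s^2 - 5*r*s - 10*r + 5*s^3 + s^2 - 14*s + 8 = 4*r^3 - 8*r^2 - 52*r + 5*s^3 + s^2*(21*r + 25) + s*(24*r^2 + 46*r + 10) - 40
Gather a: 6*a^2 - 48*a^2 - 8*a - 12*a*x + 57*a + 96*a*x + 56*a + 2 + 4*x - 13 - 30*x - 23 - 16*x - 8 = -42*a^2 + a*(84*x + 105) - 42*x - 42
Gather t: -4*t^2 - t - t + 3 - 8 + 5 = -4*t^2 - 2*t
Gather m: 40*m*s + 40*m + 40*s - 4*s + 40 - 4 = m*(40*s + 40) + 36*s + 36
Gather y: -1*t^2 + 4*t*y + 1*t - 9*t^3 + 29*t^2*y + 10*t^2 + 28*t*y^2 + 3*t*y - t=-9*t^3 + 9*t^2 + 28*t*y^2 + y*(29*t^2 + 7*t)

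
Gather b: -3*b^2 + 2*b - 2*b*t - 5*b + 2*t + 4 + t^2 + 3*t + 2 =-3*b^2 + b*(-2*t - 3) + t^2 + 5*t + 6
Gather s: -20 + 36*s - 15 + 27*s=63*s - 35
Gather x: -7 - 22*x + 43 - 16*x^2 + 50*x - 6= -16*x^2 + 28*x + 30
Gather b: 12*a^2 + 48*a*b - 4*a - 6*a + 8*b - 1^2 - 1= 12*a^2 - 10*a + b*(48*a + 8) - 2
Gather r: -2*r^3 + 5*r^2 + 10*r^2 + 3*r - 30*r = -2*r^3 + 15*r^2 - 27*r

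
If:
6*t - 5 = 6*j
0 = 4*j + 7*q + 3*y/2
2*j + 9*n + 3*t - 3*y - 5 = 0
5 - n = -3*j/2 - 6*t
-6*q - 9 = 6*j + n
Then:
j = -37/42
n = 95/28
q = -199/168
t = -1/21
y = 1985/252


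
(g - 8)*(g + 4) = g^2 - 4*g - 32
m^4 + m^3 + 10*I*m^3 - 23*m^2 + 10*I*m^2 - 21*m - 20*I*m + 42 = (m - 1)*(m + 2)*(m + 3*I)*(m + 7*I)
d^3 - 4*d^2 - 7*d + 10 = (d - 5)*(d - 1)*(d + 2)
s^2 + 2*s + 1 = (s + 1)^2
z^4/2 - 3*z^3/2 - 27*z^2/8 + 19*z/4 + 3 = (z/2 + 1)*(z - 4)*(z - 3/2)*(z + 1/2)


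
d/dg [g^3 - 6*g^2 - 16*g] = 3*g^2 - 12*g - 16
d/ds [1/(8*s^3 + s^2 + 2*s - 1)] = 2*(-12*s^2 - s - 1)/(8*s^3 + s^2 + 2*s - 1)^2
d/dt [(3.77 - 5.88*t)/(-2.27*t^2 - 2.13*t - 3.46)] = (-13.3476*t^2 + 17.1158*t + 28.3749)/(5.1529*t^4 + 9.6702*t^3 + 20.2453*t^2 + 14.7396*t + 11.9716)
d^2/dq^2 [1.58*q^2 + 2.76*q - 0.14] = 3.16000000000000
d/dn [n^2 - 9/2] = 2*n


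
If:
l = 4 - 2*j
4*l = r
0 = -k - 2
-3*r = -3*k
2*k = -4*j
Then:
No Solution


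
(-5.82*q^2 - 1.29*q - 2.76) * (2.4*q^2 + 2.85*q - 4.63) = -13.968*q^4 - 19.683*q^3 + 16.6461*q^2 - 1.8933*q + 12.7788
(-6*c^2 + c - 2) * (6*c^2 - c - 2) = -36*c^4 + 12*c^3 - c^2 + 4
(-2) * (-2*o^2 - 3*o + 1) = 4*o^2 + 6*o - 2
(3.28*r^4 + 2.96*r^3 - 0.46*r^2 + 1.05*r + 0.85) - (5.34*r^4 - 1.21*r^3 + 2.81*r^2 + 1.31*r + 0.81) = -2.06*r^4 + 4.17*r^3 - 3.27*r^2 - 0.26*r + 0.0399999999999999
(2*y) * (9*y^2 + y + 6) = 18*y^3 + 2*y^2 + 12*y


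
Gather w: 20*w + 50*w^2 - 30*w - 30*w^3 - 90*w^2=-30*w^3 - 40*w^2 - 10*w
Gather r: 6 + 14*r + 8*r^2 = 8*r^2 + 14*r + 6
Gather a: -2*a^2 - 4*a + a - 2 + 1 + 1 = -2*a^2 - 3*a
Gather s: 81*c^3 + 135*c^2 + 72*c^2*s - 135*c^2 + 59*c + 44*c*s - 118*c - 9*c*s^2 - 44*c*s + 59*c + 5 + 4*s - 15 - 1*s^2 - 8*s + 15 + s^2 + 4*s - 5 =81*c^3 + 72*c^2*s - 9*c*s^2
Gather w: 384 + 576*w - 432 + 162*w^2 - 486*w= 162*w^2 + 90*w - 48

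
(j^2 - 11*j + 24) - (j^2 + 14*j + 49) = -25*j - 25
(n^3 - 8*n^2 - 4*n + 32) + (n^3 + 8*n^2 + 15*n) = 2*n^3 + 11*n + 32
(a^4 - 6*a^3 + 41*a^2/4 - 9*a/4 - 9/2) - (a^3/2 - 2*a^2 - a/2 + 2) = a^4 - 13*a^3/2 + 49*a^2/4 - 7*a/4 - 13/2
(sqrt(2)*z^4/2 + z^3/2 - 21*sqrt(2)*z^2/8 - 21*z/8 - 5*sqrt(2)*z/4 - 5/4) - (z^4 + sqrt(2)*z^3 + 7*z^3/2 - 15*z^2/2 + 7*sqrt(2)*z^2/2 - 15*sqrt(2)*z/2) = -z^4 + sqrt(2)*z^4/2 - 3*z^3 - sqrt(2)*z^3 - 49*sqrt(2)*z^2/8 + 15*z^2/2 - 21*z/8 + 25*sqrt(2)*z/4 - 5/4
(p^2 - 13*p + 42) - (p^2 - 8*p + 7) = 35 - 5*p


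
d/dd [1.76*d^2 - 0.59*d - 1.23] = 3.52*d - 0.59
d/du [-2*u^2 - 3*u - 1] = -4*u - 3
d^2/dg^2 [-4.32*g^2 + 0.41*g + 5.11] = -8.64000000000000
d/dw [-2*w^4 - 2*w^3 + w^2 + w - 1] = -8*w^3 - 6*w^2 + 2*w + 1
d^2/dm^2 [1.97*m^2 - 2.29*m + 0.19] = 3.94000000000000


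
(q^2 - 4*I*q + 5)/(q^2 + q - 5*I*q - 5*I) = (q + I)/(q + 1)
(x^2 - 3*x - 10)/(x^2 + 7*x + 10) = (x - 5)/(x + 5)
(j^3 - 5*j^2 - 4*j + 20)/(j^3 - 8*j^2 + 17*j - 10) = (j + 2)/(j - 1)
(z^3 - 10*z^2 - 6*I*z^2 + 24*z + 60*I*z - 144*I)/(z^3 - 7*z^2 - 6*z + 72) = (z - 6*I)/(z + 3)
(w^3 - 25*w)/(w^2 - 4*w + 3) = w*(w^2 - 25)/(w^2 - 4*w + 3)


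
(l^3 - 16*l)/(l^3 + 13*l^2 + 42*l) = (l^2 - 16)/(l^2 + 13*l + 42)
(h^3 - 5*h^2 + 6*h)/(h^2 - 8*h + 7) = h*(h^2 - 5*h + 6)/(h^2 - 8*h + 7)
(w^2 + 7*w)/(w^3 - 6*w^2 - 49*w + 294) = w/(w^2 - 13*w + 42)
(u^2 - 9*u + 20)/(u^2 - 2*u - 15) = (u - 4)/(u + 3)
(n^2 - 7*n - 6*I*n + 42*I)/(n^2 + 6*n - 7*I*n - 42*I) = (n^2 - n*(7 + 6*I) + 42*I)/(n^2 + n*(6 - 7*I) - 42*I)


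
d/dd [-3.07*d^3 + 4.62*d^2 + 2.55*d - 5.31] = -9.21*d^2 + 9.24*d + 2.55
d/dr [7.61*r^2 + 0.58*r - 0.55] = 15.22*r + 0.58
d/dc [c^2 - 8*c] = 2*c - 8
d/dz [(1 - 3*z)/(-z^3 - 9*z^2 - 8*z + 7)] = (-6*z^3 - 24*z^2 + 18*z - 13)/(z^6 + 18*z^5 + 97*z^4 + 130*z^3 - 62*z^2 - 112*z + 49)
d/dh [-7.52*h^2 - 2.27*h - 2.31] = -15.04*h - 2.27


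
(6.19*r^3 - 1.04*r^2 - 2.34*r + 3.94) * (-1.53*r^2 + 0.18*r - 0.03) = -9.4707*r^5 + 2.7054*r^4 + 3.2073*r^3 - 6.4182*r^2 + 0.7794*r - 0.1182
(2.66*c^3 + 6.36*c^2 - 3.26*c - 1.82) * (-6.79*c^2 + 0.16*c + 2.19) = -18.0614*c^5 - 42.7588*c^4 + 28.9784*c^3 + 25.7646*c^2 - 7.4306*c - 3.9858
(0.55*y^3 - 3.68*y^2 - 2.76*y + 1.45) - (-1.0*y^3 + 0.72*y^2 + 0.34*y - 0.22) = 1.55*y^3 - 4.4*y^2 - 3.1*y + 1.67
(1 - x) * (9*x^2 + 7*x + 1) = -9*x^3 + 2*x^2 + 6*x + 1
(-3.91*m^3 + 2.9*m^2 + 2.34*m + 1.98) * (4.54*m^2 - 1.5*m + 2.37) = -17.7514*m^5 + 19.031*m^4 - 2.9931*m^3 + 12.3522*m^2 + 2.5758*m + 4.6926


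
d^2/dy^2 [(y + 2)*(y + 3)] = 2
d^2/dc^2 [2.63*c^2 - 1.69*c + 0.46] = 5.26000000000000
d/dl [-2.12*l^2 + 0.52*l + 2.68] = 0.52 - 4.24*l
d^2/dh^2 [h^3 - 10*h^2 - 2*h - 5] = 6*h - 20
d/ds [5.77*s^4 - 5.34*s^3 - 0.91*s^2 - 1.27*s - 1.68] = 23.08*s^3 - 16.02*s^2 - 1.82*s - 1.27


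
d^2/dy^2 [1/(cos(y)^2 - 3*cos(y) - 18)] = (4*sin(y)^4 - 83*sin(y)^2 - 171*cos(y)/4 - 9*cos(3*y)/4 + 25)/(sin(y)^2 + 3*cos(y) + 17)^3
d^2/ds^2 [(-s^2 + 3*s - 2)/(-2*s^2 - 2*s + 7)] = 2*(-16*s^3 + 66*s^2 - 102*s + 43)/(8*s^6 + 24*s^5 - 60*s^4 - 160*s^3 + 210*s^2 + 294*s - 343)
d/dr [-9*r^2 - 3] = -18*r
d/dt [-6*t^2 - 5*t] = -12*t - 5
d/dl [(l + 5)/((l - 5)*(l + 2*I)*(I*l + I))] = I*((l - 5)*(l + 1)*(l + 5) - (l - 5)*(l + 1)*(l + 2*I) + (l - 5)*(l + 5)*(l + 2*I) + (l + 1)*(l + 5)*(l + 2*I))/((l - 5)^2*(l + 1)^2*(l + 2*I)^2)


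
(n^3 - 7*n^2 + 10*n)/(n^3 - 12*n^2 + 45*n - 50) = n/(n - 5)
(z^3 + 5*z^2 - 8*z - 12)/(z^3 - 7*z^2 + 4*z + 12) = (z + 6)/(z - 6)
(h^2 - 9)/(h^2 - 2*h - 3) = (h + 3)/(h + 1)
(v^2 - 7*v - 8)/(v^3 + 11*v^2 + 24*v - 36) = (v^2 - 7*v - 8)/(v^3 + 11*v^2 + 24*v - 36)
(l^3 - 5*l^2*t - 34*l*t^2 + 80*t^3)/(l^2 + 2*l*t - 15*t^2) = (-l^2 + 10*l*t - 16*t^2)/(-l + 3*t)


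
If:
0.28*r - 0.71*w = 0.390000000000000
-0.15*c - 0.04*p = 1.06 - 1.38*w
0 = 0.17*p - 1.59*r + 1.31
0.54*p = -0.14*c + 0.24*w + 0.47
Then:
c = -8.76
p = 3.10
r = 1.16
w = -0.09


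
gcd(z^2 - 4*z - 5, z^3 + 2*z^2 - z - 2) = z + 1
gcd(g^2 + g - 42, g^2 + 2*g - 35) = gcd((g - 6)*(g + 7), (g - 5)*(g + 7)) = g + 7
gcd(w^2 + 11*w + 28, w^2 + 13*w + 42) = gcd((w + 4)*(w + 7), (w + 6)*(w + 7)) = w + 7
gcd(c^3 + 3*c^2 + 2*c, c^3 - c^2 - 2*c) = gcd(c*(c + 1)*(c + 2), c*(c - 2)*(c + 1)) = c^2 + c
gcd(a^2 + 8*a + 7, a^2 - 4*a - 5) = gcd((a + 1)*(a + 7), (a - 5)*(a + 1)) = a + 1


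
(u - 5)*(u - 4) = u^2 - 9*u + 20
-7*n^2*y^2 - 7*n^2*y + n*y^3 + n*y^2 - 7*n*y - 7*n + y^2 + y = (-7*n + y)*(y + 1)*(n*y + 1)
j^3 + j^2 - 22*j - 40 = (j - 5)*(j + 2)*(j + 4)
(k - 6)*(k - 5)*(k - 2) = k^3 - 13*k^2 + 52*k - 60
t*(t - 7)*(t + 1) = t^3 - 6*t^2 - 7*t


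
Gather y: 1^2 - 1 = 0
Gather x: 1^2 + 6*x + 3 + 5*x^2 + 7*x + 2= 5*x^2 + 13*x + 6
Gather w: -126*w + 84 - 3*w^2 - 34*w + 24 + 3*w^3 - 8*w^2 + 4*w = 3*w^3 - 11*w^2 - 156*w + 108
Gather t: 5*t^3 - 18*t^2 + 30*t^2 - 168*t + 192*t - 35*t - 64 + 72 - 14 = 5*t^3 + 12*t^2 - 11*t - 6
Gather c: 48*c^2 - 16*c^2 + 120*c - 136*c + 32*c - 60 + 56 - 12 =32*c^2 + 16*c - 16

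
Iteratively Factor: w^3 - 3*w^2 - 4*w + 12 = (w - 2)*(w^2 - w - 6) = (w - 3)*(w - 2)*(w + 2)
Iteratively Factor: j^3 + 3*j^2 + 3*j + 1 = (j + 1)*(j^2 + 2*j + 1) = (j + 1)^2*(j + 1)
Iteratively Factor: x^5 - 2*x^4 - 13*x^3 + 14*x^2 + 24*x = (x - 2)*(x^4 - 13*x^2 - 12*x) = (x - 4)*(x - 2)*(x^3 + 4*x^2 + 3*x) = (x - 4)*(x - 2)*(x + 1)*(x^2 + 3*x) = (x - 4)*(x - 2)*(x + 1)*(x + 3)*(x)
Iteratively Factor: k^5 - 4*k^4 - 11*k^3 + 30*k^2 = (k)*(k^4 - 4*k^3 - 11*k^2 + 30*k) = k*(k - 5)*(k^3 + k^2 - 6*k) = k*(k - 5)*(k - 2)*(k^2 + 3*k) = k^2*(k - 5)*(k - 2)*(k + 3)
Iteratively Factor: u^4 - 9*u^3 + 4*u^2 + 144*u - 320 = (u - 4)*(u^3 - 5*u^2 - 16*u + 80) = (u - 4)^2*(u^2 - u - 20) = (u - 4)^2*(u + 4)*(u - 5)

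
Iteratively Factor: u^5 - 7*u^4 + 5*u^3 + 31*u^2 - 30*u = (u)*(u^4 - 7*u^3 + 5*u^2 + 31*u - 30) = u*(u + 2)*(u^3 - 9*u^2 + 23*u - 15) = u*(u - 5)*(u + 2)*(u^2 - 4*u + 3) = u*(u - 5)*(u - 3)*(u + 2)*(u - 1)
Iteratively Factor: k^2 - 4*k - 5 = (k - 5)*(k + 1)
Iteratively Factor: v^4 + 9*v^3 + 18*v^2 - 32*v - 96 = (v - 2)*(v^3 + 11*v^2 + 40*v + 48) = (v - 2)*(v + 4)*(v^2 + 7*v + 12) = (v - 2)*(v + 4)^2*(v + 3)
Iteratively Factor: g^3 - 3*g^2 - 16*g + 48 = (g - 4)*(g^2 + g - 12) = (g - 4)*(g - 3)*(g + 4)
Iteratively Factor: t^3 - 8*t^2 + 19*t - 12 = (t - 1)*(t^2 - 7*t + 12) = (t - 3)*(t - 1)*(t - 4)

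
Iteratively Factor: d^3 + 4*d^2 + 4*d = (d + 2)*(d^2 + 2*d) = d*(d + 2)*(d + 2)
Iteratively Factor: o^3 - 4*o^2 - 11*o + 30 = (o - 5)*(o^2 + o - 6) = (o - 5)*(o + 3)*(o - 2)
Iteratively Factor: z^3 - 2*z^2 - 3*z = (z + 1)*(z^2 - 3*z) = z*(z + 1)*(z - 3)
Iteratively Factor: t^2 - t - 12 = (t - 4)*(t + 3)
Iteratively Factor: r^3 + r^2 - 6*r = (r - 2)*(r^2 + 3*r) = r*(r - 2)*(r + 3)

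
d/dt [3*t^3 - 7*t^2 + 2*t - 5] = 9*t^2 - 14*t + 2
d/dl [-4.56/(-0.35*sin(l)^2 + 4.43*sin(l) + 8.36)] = (20.2008 - 3.192*sin(l))*cos(l)/(-0.35*sin(l)^2 + 4.43*sin(l) + 8.36)^2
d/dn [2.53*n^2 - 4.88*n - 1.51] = 5.06*n - 4.88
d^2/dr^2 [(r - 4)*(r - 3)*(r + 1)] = 6*r - 12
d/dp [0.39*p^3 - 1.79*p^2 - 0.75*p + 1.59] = 1.17*p^2 - 3.58*p - 0.75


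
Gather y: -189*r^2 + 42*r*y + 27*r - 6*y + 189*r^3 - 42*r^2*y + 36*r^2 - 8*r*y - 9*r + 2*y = 189*r^3 - 153*r^2 + 18*r + y*(-42*r^2 + 34*r - 4)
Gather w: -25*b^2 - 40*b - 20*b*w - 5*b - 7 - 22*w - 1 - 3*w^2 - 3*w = -25*b^2 - 45*b - 3*w^2 + w*(-20*b - 25) - 8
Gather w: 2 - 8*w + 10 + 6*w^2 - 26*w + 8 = 6*w^2 - 34*w + 20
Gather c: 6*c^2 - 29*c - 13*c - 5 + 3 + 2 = 6*c^2 - 42*c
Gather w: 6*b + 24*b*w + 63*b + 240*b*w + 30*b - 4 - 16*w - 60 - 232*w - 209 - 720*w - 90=99*b + w*(264*b - 968) - 363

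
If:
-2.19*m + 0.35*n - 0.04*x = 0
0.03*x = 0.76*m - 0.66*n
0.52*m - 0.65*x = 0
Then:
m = 0.00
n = 0.00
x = 0.00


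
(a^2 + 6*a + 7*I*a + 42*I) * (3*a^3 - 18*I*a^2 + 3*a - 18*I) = 3*a^5 + 18*a^4 + 3*I*a^4 + 129*a^3 + 18*I*a^3 + 774*a^2 + 3*I*a^2 + 126*a + 18*I*a + 756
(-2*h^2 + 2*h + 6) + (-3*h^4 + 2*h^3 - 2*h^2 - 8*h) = -3*h^4 + 2*h^3 - 4*h^2 - 6*h + 6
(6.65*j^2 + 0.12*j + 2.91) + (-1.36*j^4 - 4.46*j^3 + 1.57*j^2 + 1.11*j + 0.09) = -1.36*j^4 - 4.46*j^3 + 8.22*j^2 + 1.23*j + 3.0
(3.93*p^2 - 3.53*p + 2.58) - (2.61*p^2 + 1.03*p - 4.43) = 1.32*p^2 - 4.56*p + 7.01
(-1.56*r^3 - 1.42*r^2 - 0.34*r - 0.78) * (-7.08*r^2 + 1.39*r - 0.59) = 11.0448*r^5 + 7.8852*r^4 + 1.3538*r^3 + 5.8876*r^2 - 0.8836*r + 0.4602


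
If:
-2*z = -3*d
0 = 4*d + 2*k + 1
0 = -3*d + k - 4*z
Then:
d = -1/22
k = -9/22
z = -3/44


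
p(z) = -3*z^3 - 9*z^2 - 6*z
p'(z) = -9*z^2 - 18*z - 6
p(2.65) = -134.93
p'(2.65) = -116.90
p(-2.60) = 7.49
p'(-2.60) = -20.04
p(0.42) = -4.33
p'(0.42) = -15.15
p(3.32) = -228.90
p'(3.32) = -164.96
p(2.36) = -103.72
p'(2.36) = -98.61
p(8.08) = -2218.60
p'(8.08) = -739.02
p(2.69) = -139.66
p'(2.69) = -119.54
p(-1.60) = -1.15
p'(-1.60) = -0.24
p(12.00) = -6552.00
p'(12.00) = -1518.00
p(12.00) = -6552.00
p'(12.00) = -1518.00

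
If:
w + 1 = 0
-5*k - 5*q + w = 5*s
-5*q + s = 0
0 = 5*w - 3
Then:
No Solution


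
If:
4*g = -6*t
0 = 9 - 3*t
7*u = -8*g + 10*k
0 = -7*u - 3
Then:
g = -9/2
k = -39/10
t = 3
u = -3/7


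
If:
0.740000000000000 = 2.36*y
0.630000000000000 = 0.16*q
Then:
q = 3.94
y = 0.31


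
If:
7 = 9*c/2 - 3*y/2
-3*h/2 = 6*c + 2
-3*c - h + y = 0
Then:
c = 5/6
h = -14/3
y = -13/6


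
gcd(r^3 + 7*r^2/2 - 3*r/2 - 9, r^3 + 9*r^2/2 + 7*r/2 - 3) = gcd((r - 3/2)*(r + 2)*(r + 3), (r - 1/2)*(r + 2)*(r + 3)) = r^2 + 5*r + 6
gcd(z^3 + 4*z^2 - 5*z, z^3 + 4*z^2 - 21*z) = z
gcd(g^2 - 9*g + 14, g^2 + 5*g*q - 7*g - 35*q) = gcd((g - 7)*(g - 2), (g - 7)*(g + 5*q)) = g - 7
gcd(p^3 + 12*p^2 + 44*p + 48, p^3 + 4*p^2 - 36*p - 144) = p^2 + 10*p + 24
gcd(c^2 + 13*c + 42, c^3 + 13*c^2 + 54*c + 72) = c + 6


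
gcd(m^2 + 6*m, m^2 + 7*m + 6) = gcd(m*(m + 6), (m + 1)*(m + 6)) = m + 6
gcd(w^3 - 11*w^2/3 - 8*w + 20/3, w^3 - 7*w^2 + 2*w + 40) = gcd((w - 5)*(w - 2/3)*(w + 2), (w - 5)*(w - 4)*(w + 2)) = w^2 - 3*w - 10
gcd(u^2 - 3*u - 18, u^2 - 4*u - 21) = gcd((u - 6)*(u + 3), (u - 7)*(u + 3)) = u + 3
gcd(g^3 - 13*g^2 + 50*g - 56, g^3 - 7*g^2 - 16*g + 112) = g^2 - 11*g + 28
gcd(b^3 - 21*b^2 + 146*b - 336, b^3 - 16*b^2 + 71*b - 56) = b^2 - 15*b + 56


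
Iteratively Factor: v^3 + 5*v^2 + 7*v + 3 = (v + 1)*(v^2 + 4*v + 3) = (v + 1)^2*(v + 3)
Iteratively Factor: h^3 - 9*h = (h)*(h^2 - 9) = h*(h + 3)*(h - 3)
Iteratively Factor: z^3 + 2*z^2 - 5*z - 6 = (z - 2)*(z^2 + 4*z + 3) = (z - 2)*(z + 3)*(z + 1)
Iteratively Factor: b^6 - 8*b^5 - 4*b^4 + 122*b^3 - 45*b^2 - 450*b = (b - 5)*(b^5 - 3*b^4 - 19*b^3 + 27*b^2 + 90*b) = (b - 5)*(b + 2)*(b^4 - 5*b^3 - 9*b^2 + 45*b) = (b - 5)*(b - 3)*(b + 2)*(b^3 - 2*b^2 - 15*b) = b*(b - 5)*(b - 3)*(b + 2)*(b^2 - 2*b - 15) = b*(b - 5)^2*(b - 3)*(b + 2)*(b + 3)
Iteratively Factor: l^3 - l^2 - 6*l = (l + 2)*(l^2 - 3*l) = (l - 3)*(l + 2)*(l)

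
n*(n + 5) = n^2 + 5*n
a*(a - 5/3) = a^2 - 5*a/3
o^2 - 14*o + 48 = (o - 8)*(o - 6)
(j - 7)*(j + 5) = j^2 - 2*j - 35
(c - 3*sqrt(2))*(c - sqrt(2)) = c^2 - 4*sqrt(2)*c + 6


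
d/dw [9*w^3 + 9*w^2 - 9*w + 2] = 27*w^2 + 18*w - 9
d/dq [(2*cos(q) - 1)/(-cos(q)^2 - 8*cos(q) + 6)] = 2*(sin(q)^2 + cos(q) - 3)*sin(q)/(cos(q)^2 + 8*cos(q) - 6)^2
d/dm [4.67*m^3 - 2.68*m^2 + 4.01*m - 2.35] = 14.01*m^2 - 5.36*m + 4.01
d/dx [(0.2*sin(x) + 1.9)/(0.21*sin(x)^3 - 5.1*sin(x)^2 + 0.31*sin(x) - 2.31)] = (-0.084*sin(x)^3 - 0.177*sin(x)^2 + 19.38*sin(x) - 1.051)*cos(x)/(0.0441*sin(x)^6 - 2.142*sin(x)^5 + 26.1402*sin(x)^4 - 4.1322*sin(x)^3 + 23.6581*sin(x)^2 - 1.4322*sin(x) + 5.3361)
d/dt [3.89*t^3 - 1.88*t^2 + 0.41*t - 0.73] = 11.67*t^2 - 3.76*t + 0.41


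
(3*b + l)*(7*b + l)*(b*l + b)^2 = 21*b^4*l^2 + 42*b^4*l + 21*b^4 + 10*b^3*l^3 + 20*b^3*l^2 + 10*b^3*l + b^2*l^4 + 2*b^2*l^3 + b^2*l^2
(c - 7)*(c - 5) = c^2 - 12*c + 35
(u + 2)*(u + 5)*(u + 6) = u^3 + 13*u^2 + 52*u + 60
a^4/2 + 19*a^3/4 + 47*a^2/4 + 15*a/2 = a*(a/2 + 1/2)*(a + 5/2)*(a + 6)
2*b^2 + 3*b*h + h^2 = (b + h)*(2*b + h)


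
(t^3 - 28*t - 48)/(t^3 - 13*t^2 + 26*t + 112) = (t^2 - 2*t - 24)/(t^2 - 15*t + 56)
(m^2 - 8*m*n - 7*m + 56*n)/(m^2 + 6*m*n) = (m^2 - 8*m*n - 7*m + 56*n)/(m*(m + 6*n))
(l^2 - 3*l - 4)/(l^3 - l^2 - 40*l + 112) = (l + 1)/(l^2 + 3*l - 28)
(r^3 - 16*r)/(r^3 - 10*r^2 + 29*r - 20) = r*(r + 4)/(r^2 - 6*r + 5)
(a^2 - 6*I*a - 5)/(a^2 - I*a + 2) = (a^2 - 6*I*a - 5)/(a^2 - I*a + 2)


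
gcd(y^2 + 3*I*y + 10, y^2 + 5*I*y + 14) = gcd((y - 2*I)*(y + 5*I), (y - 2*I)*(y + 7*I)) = y - 2*I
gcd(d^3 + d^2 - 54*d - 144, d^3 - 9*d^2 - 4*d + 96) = d^2 - 5*d - 24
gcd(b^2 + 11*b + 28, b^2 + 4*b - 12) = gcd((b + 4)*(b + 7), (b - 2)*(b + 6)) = 1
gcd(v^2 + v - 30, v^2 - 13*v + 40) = v - 5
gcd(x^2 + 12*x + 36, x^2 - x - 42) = x + 6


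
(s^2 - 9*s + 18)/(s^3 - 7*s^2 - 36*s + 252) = (s - 3)/(s^2 - s - 42)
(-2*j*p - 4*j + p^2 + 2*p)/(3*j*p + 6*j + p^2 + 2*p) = (-2*j + p)/(3*j + p)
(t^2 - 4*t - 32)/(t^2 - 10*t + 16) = (t + 4)/(t - 2)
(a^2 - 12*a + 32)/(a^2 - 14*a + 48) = (a - 4)/(a - 6)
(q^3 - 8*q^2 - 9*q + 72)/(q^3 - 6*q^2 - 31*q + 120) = (q + 3)/(q + 5)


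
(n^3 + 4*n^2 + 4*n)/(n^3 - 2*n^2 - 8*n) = (n + 2)/(n - 4)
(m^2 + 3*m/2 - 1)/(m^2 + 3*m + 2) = (m - 1/2)/(m + 1)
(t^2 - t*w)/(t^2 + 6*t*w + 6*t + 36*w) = t*(t - w)/(t^2 + 6*t*w + 6*t + 36*w)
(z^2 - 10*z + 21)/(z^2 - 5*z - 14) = (z - 3)/(z + 2)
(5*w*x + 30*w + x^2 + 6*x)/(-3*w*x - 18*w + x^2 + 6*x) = (5*w + x)/(-3*w + x)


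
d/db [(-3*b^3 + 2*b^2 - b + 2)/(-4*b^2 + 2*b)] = (3*b^4 - 3*b^3 + 4*b - 1)/(b^2*(4*b^2 - 4*b + 1))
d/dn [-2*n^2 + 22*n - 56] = 22 - 4*n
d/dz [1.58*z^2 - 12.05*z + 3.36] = 3.16*z - 12.05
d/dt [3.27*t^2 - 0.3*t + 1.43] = 6.54*t - 0.3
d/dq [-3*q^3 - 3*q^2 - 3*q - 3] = -9*q^2 - 6*q - 3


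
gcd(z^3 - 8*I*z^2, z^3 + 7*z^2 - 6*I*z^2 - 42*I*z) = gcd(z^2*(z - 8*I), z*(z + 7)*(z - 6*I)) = z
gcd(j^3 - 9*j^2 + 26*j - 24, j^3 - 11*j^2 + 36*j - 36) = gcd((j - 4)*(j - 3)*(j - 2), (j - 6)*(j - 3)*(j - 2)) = j^2 - 5*j + 6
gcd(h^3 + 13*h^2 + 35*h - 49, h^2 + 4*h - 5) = h - 1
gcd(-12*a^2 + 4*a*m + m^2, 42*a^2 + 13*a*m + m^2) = 6*a + m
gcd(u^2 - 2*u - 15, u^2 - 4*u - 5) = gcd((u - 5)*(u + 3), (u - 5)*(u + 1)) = u - 5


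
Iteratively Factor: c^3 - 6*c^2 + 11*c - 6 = (c - 1)*(c^2 - 5*c + 6) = (c - 3)*(c - 1)*(c - 2)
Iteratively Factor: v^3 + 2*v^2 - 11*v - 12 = (v + 4)*(v^2 - 2*v - 3) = (v - 3)*(v + 4)*(v + 1)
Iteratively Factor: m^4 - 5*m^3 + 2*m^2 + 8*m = (m + 1)*(m^3 - 6*m^2 + 8*m) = (m - 2)*(m + 1)*(m^2 - 4*m) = m*(m - 2)*(m + 1)*(m - 4)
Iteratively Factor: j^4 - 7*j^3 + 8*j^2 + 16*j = (j)*(j^3 - 7*j^2 + 8*j + 16) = j*(j - 4)*(j^2 - 3*j - 4) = j*(j - 4)*(j + 1)*(j - 4)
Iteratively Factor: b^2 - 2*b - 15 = (b - 5)*(b + 3)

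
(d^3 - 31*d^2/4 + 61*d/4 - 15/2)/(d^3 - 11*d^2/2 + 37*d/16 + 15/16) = 4*(d - 2)/(4*d + 1)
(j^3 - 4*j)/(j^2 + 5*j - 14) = j*(j + 2)/(j + 7)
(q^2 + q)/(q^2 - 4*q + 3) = q*(q + 1)/(q^2 - 4*q + 3)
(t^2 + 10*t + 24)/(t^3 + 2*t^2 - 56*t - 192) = 1/(t - 8)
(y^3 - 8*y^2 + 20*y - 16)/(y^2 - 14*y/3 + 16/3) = 3*(y^2 - 6*y + 8)/(3*y - 8)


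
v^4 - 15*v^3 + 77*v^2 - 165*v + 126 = (v - 7)*(v - 3)^2*(v - 2)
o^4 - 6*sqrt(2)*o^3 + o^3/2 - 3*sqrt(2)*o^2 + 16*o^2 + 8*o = o*(o + 1/2)*(o - 4*sqrt(2))*(o - 2*sqrt(2))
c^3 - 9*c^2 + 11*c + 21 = (c - 7)*(c - 3)*(c + 1)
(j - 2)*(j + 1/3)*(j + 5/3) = j^3 - 31*j/9 - 10/9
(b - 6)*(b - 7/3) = b^2 - 25*b/3 + 14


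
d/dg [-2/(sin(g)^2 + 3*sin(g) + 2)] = 2*(2*sin(g) + 3)*cos(g)/(sin(g)^2 + 3*sin(g) + 2)^2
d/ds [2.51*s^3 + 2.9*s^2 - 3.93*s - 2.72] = 7.53*s^2 + 5.8*s - 3.93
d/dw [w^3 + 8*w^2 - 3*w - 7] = 3*w^2 + 16*w - 3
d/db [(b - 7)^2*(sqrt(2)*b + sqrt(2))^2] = 8*(b - 7)*(b - 3)*(b + 1)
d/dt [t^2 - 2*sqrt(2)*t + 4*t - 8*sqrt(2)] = 2*t - 2*sqrt(2) + 4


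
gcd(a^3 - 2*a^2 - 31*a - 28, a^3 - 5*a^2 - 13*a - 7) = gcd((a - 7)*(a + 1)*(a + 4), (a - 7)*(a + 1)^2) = a^2 - 6*a - 7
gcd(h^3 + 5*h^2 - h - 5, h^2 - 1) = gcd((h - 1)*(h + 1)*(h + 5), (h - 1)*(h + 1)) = h^2 - 1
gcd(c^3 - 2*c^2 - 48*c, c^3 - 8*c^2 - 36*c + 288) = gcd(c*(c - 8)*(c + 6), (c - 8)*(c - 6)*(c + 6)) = c^2 - 2*c - 48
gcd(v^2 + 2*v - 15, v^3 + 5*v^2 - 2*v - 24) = 1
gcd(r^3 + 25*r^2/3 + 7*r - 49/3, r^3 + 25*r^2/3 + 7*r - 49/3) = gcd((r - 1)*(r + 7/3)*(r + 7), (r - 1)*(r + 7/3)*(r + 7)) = r^3 + 25*r^2/3 + 7*r - 49/3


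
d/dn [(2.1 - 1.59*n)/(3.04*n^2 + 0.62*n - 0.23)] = (4.8336*n^2 - 12.768*n - 0.9363)/(9.2416*n^4 + 3.7696*n^3 - 1.014*n^2 - 0.2852*n + 0.0529)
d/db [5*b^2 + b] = 10*b + 1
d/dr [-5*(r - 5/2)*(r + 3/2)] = 5 - 10*r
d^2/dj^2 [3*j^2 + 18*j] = 6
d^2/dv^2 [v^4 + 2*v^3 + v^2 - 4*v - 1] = 12*v^2 + 12*v + 2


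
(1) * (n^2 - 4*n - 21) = n^2 - 4*n - 21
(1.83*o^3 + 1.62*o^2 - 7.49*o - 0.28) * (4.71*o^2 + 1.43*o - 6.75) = 8.6193*o^5 + 10.2471*o^4 - 45.3138*o^3 - 22.9645*o^2 + 50.1571*o + 1.89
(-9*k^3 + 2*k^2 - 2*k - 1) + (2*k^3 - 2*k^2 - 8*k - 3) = -7*k^3 - 10*k - 4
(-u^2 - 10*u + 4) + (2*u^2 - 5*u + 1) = u^2 - 15*u + 5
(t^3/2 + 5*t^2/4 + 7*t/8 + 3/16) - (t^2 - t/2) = t^3/2 + t^2/4 + 11*t/8 + 3/16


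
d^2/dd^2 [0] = 0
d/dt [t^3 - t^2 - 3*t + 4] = 3*t^2 - 2*t - 3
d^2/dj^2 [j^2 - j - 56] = 2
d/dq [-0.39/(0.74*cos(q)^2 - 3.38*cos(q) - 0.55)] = (1.3182 - 0.5772*cos(q))*sin(q)/(-0.74*cos(q)^2 + 3.38*cos(q) + 0.55)^2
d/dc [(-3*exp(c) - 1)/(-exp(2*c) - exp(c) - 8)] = (-(2*exp(c) + 1)*(3*exp(c) + 1) + 3*exp(2*c) + 3*exp(c) + 24)*exp(c)/(exp(2*c) + exp(c) + 8)^2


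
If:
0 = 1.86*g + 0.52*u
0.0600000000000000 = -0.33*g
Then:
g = -0.18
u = 0.65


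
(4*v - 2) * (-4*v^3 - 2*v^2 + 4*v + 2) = -16*v^4 + 20*v^2 - 4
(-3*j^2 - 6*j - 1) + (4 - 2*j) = -3*j^2 - 8*j + 3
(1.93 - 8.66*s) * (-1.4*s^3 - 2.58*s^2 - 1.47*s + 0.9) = 12.124*s^4 + 19.6408*s^3 + 7.7508*s^2 - 10.6311*s + 1.737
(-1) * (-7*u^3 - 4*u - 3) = 7*u^3 + 4*u + 3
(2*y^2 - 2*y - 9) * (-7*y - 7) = -14*y^3 + 77*y + 63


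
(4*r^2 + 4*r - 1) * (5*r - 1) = 20*r^3 + 16*r^2 - 9*r + 1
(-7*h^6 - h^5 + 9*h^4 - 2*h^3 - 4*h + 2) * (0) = 0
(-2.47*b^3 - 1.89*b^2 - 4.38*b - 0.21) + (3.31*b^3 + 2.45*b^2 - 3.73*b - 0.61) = 0.84*b^3 + 0.56*b^2 - 8.11*b - 0.82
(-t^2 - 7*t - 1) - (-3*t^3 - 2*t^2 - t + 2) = 3*t^3 + t^2 - 6*t - 3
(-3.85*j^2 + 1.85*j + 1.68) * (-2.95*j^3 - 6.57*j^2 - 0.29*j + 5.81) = 11.3575*j^5 + 19.837*j^4 - 15.994*j^3 - 33.9426*j^2 + 10.2613*j + 9.7608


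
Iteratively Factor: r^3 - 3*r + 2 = (r - 1)*(r^2 + r - 2) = (r - 1)*(r + 2)*(r - 1)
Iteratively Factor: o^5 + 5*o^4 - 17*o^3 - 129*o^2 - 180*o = (o + 4)*(o^4 + o^3 - 21*o^2 - 45*o) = (o + 3)*(o + 4)*(o^3 - 2*o^2 - 15*o) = (o - 5)*(o + 3)*(o + 4)*(o^2 + 3*o) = (o - 5)*(o + 3)^2*(o + 4)*(o)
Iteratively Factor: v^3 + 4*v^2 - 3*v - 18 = (v + 3)*(v^2 + v - 6) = (v - 2)*(v + 3)*(v + 3)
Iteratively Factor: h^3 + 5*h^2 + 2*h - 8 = (h + 2)*(h^2 + 3*h - 4) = (h - 1)*(h + 2)*(h + 4)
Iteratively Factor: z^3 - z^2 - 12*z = (z - 4)*(z^2 + 3*z) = (z - 4)*(z + 3)*(z)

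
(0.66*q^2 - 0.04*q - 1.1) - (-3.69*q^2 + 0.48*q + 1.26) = 4.35*q^2 - 0.52*q - 2.36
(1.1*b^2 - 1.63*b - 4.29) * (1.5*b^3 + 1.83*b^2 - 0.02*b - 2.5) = 1.65*b^5 - 0.431999999999999*b^4 - 9.4399*b^3 - 10.5681*b^2 + 4.1608*b + 10.725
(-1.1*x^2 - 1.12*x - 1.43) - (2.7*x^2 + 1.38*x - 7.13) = -3.8*x^2 - 2.5*x + 5.7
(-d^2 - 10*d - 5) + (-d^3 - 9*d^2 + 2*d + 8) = -d^3 - 10*d^2 - 8*d + 3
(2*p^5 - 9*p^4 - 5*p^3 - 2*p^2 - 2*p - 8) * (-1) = -2*p^5 + 9*p^4 + 5*p^3 + 2*p^2 + 2*p + 8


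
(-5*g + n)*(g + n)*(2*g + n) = -10*g^3 - 13*g^2*n - 2*g*n^2 + n^3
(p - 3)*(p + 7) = p^2 + 4*p - 21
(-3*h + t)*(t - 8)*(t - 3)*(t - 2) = -3*h*t^3 + 39*h*t^2 - 138*h*t + 144*h + t^4 - 13*t^3 + 46*t^2 - 48*t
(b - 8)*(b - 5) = b^2 - 13*b + 40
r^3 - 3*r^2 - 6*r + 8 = (r - 4)*(r - 1)*(r + 2)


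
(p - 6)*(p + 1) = p^2 - 5*p - 6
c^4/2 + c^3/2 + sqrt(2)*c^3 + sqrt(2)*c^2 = c^2*(c/2 + 1/2)*(c + 2*sqrt(2))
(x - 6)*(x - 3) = x^2 - 9*x + 18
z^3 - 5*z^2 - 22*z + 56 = (z - 7)*(z - 2)*(z + 4)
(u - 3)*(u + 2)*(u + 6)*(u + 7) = u^4 + 12*u^3 + 23*u^2 - 120*u - 252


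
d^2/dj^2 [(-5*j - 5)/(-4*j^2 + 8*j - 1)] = 40*((1 - 3*j)*(4*j^2 - 8*j + 1) + 16*(j - 1)^2*(j + 1))/(4*j^2 - 8*j + 1)^3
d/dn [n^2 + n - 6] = 2*n + 1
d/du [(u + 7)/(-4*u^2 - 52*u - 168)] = 1/(4*(u^2 + 12*u + 36))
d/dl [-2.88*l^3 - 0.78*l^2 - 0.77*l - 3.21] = -8.64*l^2 - 1.56*l - 0.77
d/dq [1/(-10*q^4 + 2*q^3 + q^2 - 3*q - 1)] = (40*q^3 - 6*q^2 - 2*q + 3)/(10*q^4 - 2*q^3 - q^2 + 3*q + 1)^2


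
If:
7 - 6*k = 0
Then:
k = 7/6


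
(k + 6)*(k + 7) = k^2 + 13*k + 42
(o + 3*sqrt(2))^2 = o^2 + 6*sqrt(2)*o + 18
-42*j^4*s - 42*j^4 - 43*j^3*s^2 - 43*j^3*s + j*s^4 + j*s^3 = (-7*j + s)*(j + s)*(6*j + s)*(j*s + j)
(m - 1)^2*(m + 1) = m^3 - m^2 - m + 1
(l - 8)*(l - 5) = l^2 - 13*l + 40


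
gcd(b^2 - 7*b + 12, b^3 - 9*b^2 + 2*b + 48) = b - 3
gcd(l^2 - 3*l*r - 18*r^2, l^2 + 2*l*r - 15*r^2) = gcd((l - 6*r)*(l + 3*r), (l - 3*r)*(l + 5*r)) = 1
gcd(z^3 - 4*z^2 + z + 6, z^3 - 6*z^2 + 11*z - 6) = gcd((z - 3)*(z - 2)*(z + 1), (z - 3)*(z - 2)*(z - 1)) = z^2 - 5*z + 6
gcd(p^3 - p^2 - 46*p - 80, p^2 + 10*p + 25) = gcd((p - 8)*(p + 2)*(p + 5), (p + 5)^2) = p + 5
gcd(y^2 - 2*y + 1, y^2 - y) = y - 1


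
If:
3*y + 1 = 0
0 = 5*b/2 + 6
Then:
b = -12/5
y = -1/3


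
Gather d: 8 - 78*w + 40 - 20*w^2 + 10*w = -20*w^2 - 68*w + 48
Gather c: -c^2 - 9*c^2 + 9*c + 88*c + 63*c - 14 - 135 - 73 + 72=-10*c^2 + 160*c - 150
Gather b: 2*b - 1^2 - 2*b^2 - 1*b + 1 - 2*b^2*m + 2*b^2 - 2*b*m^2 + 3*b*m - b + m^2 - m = -2*b^2*m + b*(-2*m^2 + 3*m) + m^2 - m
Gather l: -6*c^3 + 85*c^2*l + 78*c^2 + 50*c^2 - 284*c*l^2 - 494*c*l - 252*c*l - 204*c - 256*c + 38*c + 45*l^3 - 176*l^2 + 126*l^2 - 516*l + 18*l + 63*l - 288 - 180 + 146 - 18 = -6*c^3 + 128*c^2 - 422*c + 45*l^3 + l^2*(-284*c - 50) + l*(85*c^2 - 746*c - 435) - 340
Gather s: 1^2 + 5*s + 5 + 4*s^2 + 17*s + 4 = 4*s^2 + 22*s + 10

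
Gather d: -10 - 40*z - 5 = -40*z - 15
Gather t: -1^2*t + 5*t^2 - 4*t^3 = -4*t^3 + 5*t^2 - t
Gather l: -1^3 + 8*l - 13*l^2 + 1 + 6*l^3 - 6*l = 6*l^3 - 13*l^2 + 2*l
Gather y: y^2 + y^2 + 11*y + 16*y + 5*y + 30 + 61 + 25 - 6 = 2*y^2 + 32*y + 110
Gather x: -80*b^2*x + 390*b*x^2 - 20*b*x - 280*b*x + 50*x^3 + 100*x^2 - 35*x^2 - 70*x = 50*x^3 + x^2*(390*b + 65) + x*(-80*b^2 - 300*b - 70)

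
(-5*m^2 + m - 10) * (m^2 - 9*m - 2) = -5*m^4 + 46*m^3 - 9*m^2 + 88*m + 20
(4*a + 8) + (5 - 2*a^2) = -2*a^2 + 4*a + 13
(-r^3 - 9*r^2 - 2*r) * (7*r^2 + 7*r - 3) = -7*r^5 - 70*r^4 - 74*r^3 + 13*r^2 + 6*r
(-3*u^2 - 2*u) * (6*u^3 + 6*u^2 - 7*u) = -18*u^5 - 30*u^4 + 9*u^3 + 14*u^2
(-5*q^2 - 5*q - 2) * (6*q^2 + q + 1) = -30*q^4 - 35*q^3 - 22*q^2 - 7*q - 2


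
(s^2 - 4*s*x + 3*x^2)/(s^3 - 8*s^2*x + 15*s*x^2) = (-s + x)/(s*(-s + 5*x))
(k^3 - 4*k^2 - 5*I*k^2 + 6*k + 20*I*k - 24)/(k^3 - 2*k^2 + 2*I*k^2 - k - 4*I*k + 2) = (k^2 + k*(-4 - 6*I) + 24*I)/(k^2 + k*(-2 + I) - 2*I)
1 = 1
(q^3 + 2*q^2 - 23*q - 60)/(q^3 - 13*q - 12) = (q^2 - q - 20)/(q^2 - 3*q - 4)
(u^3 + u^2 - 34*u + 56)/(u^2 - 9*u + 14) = (u^2 + 3*u - 28)/(u - 7)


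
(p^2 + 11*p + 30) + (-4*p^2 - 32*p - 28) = -3*p^2 - 21*p + 2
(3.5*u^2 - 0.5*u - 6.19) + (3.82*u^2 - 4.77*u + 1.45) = 7.32*u^2 - 5.27*u - 4.74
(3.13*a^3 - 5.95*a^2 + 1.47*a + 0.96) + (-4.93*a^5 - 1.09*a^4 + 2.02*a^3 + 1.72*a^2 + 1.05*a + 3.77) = -4.93*a^5 - 1.09*a^4 + 5.15*a^3 - 4.23*a^2 + 2.52*a + 4.73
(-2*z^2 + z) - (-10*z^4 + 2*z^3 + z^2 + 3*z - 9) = 10*z^4 - 2*z^3 - 3*z^2 - 2*z + 9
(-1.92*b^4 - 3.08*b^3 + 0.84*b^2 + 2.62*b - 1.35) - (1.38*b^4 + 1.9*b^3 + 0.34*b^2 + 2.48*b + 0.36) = -3.3*b^4 - 4.98*b^3 + 0.5*b^2 + 0.14*b - 1.71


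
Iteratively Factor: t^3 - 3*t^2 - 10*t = (t - 5)*(t^2 + 2*t) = t*(t - 5)*(t + 2)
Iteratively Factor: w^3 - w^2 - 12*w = (w + 3)*(w^2 - 4*w) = w*(w + 3)*(w - 4)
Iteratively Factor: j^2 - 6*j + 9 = (j - 3)*(j - 3)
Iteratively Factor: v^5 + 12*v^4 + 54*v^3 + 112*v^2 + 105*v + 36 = (v + 1)*(v^4 + 11*v^3 + 43*v^2 + 69*v + 36) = (v + 1)*(v + 3)*(v^3 + 8*v^2 + 19*v + 12) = (v + 1)^2*(v + 3)*(v^2 + 7*v + 12) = (v + 1)^2*(v + 3)*(v + 4)*(v + 3)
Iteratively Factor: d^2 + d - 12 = (d - 3)*(d + 4)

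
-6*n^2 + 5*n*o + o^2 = (-n + o)*(6*n + o)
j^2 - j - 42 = (j - 7)*(j + 6)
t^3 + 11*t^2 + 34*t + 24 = (t + 1)*(t + 4)*(t + 6)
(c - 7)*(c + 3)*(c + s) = c^3 + c^2*s - 4*c^2 - 4*c*s - 21*c - 21*s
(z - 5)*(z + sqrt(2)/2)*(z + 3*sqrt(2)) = z^3 - 5*z^2 + 7*sqrt(2)*z^2/2 - 35*sqrt(2)*z/2 + 3*z - 15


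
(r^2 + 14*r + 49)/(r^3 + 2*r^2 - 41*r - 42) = (r + 7)/(r^2 - 5*r - 6)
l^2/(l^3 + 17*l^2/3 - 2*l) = 3*l/(3*l^2 + 17*l - 6)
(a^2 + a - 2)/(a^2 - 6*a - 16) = (a - 1)/(a - 8)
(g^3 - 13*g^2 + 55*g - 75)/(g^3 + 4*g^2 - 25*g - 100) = (g^2 - 8*g + 15)/(g^2 + 9*g + 20)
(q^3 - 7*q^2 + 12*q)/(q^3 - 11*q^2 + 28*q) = (q - 3)/(q - 7)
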